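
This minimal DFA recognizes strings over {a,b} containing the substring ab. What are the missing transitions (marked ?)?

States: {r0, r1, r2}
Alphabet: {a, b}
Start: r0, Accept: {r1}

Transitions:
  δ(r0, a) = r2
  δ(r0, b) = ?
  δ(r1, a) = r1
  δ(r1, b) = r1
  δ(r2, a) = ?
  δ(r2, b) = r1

From the language and accept set, identify what each state tracks — r0: no a seen yet; r1: substring ab seen; r2: seen a a, waiting for b.
Each missing δ(q, a) is the state matching the new tracked value after reading a.
δ(r0, b) = r0; δ(r2, a) = r2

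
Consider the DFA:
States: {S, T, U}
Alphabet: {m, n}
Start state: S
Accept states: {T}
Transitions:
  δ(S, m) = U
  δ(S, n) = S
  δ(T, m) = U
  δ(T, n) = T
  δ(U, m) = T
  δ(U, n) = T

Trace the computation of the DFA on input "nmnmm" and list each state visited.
read 'n': S → S
  read 'm': S → U
  read 'n': U → T
  read 'm': T → U
  read 'm': U → T
S -> S -> U -> T -> U -> T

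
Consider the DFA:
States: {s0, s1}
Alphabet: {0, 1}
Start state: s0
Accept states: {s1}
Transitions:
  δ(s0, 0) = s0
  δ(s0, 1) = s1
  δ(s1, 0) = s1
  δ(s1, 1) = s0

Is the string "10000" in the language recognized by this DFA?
Processing string "10000":
  s0 --1--> s1
  s1 --0--> s1
  s1 --0--> s1
  s1 --0--> s1
  s1 --0--> s1
Final state: s1
Accept states: {s1}
Yes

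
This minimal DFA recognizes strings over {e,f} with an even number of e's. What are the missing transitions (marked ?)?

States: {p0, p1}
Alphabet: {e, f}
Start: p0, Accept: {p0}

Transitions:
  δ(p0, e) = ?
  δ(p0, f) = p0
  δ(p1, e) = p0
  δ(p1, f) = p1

From the language and accept set, identify what each state tracks — p0: even number of e's so far; p1: odd number of e's so far.
Each missing δ(q, a) is the state matching the new tracked value after reading a.
δ(p0, e) = p1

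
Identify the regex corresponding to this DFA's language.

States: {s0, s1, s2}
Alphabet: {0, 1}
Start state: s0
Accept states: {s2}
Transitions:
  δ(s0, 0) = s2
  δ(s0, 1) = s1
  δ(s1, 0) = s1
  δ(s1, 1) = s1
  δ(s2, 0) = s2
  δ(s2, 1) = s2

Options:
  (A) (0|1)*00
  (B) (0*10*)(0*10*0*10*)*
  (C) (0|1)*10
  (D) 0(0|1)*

Check each option against the DFA on short strings; one disagreement eliminates an option:
  (A) (0|1)*00: on '0' the DFA goes s0 → s2 and accepts (s2 ∈ Accept), but the regex does not match it → eliminate
  (B) (0*10*)(0*10*0*10*)*: on '0' the DFA goes s0 → s2 and accepts (s2 ∈ Accept), but the regex does not match it → eliminate
  (C) (0|1)*10: on '0' the DFA goes s0 → s2 and accepts (s2 ∈ Accept), but the regex does not match it → eliminate
  (D) 0(0|1)*: agrees with the DFA on every string of length ≤ 6
Only (D) is consistent with the DFA.
(D) 0(0|1)*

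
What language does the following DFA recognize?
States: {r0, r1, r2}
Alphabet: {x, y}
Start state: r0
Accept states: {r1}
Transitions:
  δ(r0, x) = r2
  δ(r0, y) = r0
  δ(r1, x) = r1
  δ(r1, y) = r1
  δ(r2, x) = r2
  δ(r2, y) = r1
Testing a few strings:
  'y' → reject
  'xyy' → accept
  'xxyx' → accept
  'xyyy' → accept
State roles: r0=no x seen yet; r1=substring xy seen; r2=seen a x, waiting for y
All strings over {x,y} containing the substring xy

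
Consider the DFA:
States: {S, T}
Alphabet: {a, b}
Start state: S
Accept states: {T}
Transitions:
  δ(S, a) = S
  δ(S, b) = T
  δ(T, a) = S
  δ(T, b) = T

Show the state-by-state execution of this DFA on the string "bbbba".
read 'b': S → T
  read 'b': T → T
  read 'b': T → T
  read 'b': T → T
  read 'a': T → S
S -> T -> T -> T -> T -> S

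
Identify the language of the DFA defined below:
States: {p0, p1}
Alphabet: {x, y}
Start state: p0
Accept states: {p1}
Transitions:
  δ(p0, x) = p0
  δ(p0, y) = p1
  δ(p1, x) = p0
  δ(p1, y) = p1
Testing a few strings:
  'yxx' → reject
  'yyx' → reject
  'x' → reject
  'xx' → reject
State roles: p0=last symbol not y; p1=last symbol is y
All strings over {x,y} ending with y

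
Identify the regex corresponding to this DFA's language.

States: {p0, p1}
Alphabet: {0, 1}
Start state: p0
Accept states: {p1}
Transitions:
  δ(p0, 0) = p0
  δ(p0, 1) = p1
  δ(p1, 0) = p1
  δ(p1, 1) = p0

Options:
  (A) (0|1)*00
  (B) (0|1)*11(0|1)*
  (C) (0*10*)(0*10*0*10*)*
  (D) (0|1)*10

Check each option against the DFA on short strings; one disagreement eliminates an option:
  (A) (0|1)*00: on '1' the DFA goes p0 → p1 and accepts (p1 ∈ Accept), but the regex does not match it → eliminate
  (B) (0|1)*11(0|1)*: on '1' the DFA goes p0 → p1 and accepts (p1 ∈ Accept), but the regex does not match it → eliminate
  (C) (0*10*)(0*10*0*10*)*: agrees with the DFA on every string of length ≤ 6
  (D) (0|1)*10: on '1' the DFA goes p0 → p1 and accepts (p1 ∈ Accept), but the regex does not match it → eliminate
Only (C) is consistent with the DFA.
(C) (0*10*)(0*10*0*10*)*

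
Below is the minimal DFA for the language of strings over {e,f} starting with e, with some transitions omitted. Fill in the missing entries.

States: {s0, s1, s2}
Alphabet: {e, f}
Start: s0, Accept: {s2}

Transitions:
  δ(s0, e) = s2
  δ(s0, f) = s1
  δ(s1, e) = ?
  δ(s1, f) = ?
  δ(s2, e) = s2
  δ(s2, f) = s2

From the language and accept set, identify what each state tracks — s0: no input read; s1: started with f (dead); s2: started with e.
Each missing δ(q, a) is the state matching the new tracked value after reading a.
δ(s1, e) = s1; δ(s1, f) = s1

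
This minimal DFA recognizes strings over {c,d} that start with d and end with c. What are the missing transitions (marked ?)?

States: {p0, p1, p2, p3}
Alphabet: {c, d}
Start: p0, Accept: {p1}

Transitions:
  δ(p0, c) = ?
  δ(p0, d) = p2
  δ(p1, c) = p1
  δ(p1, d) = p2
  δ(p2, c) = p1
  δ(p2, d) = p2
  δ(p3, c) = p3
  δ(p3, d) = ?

From the language and accept set, identify what each state tracks — p0: no input read; p1: started with d, last symbol c; p2: started with d, last symbol d; p3: started with c (dead).
Each missing δ(q, a) is the state matching the new tracked value after reading a.
δ(p0, c) = p3; δ(p3, d) = p3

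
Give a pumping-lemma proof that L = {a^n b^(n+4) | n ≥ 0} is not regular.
Assume L is regular with pumping length p. Idea: pumping the a-block breaks the fixed offset of 4.
Choose s = a^p b^(p+4) ∈ L. By the pumping lemma, s = xyz with |xy| ≤ p, |y| > 0, so y = a^k with k ≥ 1. Then xy²z = a^(p+k) b^(p+4). For this to be in L we would need p+4 = (p+k)+4, i.e. k = 0, contradicting k ≥ 1. So xy²z ∉ L.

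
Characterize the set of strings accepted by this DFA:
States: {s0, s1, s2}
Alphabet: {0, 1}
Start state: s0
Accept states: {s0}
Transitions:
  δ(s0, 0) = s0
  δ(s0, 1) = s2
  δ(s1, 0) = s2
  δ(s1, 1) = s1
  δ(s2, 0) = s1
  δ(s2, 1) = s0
Testing a few strings:
  '101' → reject
  '0' → accept
  '1' → reject
  '1010' → reject
State roles: s0=value ≡ 0 (mod 3); s1=value ≡ 2 (mod 3); s2=value ≡ 1 (mod 3)
All binary strings representing a multiple of 3 (read in base 2; leading zeros allowed and ε counts as 0)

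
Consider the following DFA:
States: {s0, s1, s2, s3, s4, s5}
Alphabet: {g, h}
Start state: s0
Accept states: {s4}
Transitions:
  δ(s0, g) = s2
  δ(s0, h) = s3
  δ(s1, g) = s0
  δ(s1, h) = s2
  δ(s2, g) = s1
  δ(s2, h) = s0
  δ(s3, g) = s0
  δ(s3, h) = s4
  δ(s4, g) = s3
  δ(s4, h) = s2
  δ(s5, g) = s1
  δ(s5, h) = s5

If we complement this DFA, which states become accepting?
Complement accept states = All states \ Original accept states
= {s0, s1, s2, s3, s4, s5} \ {s4}
{s0, s1, s2, s3, s5}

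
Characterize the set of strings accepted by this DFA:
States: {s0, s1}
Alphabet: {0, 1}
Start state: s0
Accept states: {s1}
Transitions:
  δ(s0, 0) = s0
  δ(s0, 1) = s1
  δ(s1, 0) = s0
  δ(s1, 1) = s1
Testing a few strings:
  '01' → accept
  '101' → accept
  '10' → reject
  '000' → reject
State roles: s0=last symbol not 1; s1=last symbol is 1
All binary strings ending with 1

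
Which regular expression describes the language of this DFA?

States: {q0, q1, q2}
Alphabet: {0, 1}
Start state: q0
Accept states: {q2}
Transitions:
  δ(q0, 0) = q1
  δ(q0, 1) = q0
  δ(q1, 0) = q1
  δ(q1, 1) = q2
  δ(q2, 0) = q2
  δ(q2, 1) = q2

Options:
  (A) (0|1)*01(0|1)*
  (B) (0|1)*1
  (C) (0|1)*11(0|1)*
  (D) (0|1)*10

Check each option against the DFA on short strings; one disagreement eliminates an option:
  (A) (0|1)*01(0|1)*: agrees with the DFA on every string of length ≤ 6
  (B) (0|1)*1: on '1' the DFA goes q0 → q0 and rejects (q0 ∉ Accept), but the regex matches it → eliminate
  (C) (0|1)*11(0|1)*: on '01' the DFA goes q0 → q1 → q2 and accepts (q2 ∈ Accept), but the regex does not match it → eliminate
  (D) (0|1)*10: on '01' the DFA goes q0 → q1 → q2 and accepts (q2 ∈ Accept), but the regex does not match it → eliminate
Only (A) is consistent with the DFA.
(A) (0|1)*01(0|1)*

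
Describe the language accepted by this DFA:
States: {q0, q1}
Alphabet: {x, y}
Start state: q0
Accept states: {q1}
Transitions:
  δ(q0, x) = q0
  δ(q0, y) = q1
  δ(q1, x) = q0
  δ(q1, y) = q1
Testing a few strings:
  'yx' → reject
  'xy' → accept
  'xx' → reject
  'yxy' → accept
State roles: q0=last symbol not y; q1=last symbol is y
All strings over {x,y} ending with y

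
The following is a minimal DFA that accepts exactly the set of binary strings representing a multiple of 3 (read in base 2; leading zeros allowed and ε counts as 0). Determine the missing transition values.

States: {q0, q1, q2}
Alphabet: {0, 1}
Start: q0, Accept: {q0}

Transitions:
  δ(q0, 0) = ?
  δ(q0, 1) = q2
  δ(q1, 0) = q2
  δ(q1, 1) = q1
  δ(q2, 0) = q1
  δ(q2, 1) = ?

From the language and accept set, identify what each state tracks — q0: value ≡ 0 (mod 3); q1: value ≡ 2 (mod 3); q2: value ≡ 1 (mod 3).
Each missing δ(q, a) is the state matching the new tracked value after reading a.
δ(q0, 0) = q0; δ(q2, 1) = q0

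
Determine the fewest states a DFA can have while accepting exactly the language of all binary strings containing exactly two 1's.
By Myhill–Nerode, count the distinguishable equivalence classes: four classes — 0, 1, 2, or ≥3 1's seen.
4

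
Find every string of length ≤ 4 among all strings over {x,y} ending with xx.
xx, xxx, yxx, xxxx, xyxx, yxxx, yyxx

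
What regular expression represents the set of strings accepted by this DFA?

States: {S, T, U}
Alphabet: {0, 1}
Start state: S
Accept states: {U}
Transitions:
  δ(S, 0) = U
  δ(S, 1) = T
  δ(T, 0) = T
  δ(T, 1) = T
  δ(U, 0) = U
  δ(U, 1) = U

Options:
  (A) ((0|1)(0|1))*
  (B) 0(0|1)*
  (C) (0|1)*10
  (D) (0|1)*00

Check each option against the DFA on short strings; one disagreement eliminates an option:
  (A) ((0|1)(0|1))*: on ε the DFA stays in S and rejects (S ∉ Accept), but the regex matches it → eliminate
  (B) 0(0|1)*: agrees with the DFA on every string of length ≤ 6
  (C) (0|1)*10: on '0' the DFA goes S → U and accepts (U ∈ Accept), but the regex does not match it → eliminate
  (D) (0|1)*00: on '0' the DFA goes S → U and accepts (U ∈ Accept), but the regex does not match it → eliminate
Only (B) is consistent with the DFA.
(B) 0(0|1)*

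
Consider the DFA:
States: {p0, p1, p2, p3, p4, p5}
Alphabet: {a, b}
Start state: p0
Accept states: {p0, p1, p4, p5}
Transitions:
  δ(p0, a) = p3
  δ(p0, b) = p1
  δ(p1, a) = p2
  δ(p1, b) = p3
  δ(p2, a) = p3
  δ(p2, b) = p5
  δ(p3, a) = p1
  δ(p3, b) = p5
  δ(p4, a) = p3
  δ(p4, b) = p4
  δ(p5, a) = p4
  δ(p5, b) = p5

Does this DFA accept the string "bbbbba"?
Processing string "bbbbba":
  p0 --b--> p1
  p1 --b--> p3
  p3 --b--> p5
  p5 --b--> p5
  p5 --b--> p5
  p5 --a--> p4
Final state: p4
Accept states: {p0, p1, p4, p5}
Yes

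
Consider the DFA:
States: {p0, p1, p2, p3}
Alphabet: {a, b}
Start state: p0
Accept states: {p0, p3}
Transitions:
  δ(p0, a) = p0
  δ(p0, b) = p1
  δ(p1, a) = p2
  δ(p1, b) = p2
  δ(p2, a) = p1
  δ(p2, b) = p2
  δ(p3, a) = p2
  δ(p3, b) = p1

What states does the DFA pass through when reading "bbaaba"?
read 'b': p0 → p1
  read 'b': p1 → p2
  read 'a': p2 → p1
  read 'a': p1 → p2
  read 'b': p2 → p2
  read 'a': p2 → p1
p0 -> p1 -> p2 -> p1 -> p2 -> p2 -> p1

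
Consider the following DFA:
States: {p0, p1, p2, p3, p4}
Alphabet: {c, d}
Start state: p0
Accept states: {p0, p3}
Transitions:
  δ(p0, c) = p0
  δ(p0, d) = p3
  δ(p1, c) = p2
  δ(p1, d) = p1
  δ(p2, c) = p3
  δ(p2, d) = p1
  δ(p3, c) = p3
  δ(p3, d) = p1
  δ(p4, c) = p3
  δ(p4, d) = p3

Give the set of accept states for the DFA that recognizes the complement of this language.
Complement accept states = All states \ Original accept states
= {p0, p1, p2, p3, p4} \ {p0, p3}
{p1, p2, p4}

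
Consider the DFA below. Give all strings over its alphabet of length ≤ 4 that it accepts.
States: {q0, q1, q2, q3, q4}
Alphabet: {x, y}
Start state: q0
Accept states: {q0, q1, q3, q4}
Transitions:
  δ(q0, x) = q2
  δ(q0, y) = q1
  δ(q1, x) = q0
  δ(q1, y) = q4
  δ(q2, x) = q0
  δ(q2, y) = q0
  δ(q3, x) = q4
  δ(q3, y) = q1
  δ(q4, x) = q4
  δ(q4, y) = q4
ε, y, xx, xy, yx, yy, xxy, xyy, yxy, yyx, yyy, xxxx, xxxy, xxyx, xxyy, xyxx, xyxy, xyyx, xyyy, yxxx, yxxy, yxyx, yxyy, yyxx, yyxy, yyyx, yyyy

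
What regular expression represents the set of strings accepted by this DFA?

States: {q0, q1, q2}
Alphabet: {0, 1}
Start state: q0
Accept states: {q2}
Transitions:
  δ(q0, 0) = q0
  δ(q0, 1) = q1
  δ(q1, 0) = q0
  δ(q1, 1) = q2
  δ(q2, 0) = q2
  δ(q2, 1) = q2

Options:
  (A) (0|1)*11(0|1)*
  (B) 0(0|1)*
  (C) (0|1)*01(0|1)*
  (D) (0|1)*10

Check each option against the DFA on short strings; one disagreement eliminates an option:
  (A) (0|1)*11(0|1)*: agrees with the DFA on every string of length ≤ 6
  (B) 0(0|1)*: on '0' the DFA goes q0 → q0 and rejects (q0 ∉ Accept), but the regex matches it → eliminate
  (C) (0|1)*01(0|1)*: on '01' the DFA goes q0 → q0 → q1 and rejects (q1 ∉ Accept), but the regex matches it → eliminate
  (D) (0|1)*10: on '10' the DFA goes q0 → q1 → q0 and rejects (q0 ∉ Accept), but the regex matches it → eliminate
Only (A) is consistent with the DFA.
(A) (0|1)*11(0|1)*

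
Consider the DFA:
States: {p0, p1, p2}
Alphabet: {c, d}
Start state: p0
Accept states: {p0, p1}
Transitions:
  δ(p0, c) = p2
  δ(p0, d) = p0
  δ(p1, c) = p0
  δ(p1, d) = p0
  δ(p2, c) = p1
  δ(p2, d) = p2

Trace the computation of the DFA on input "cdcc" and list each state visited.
read 'c': p0 → p2
  read 'd': p2 → p2
  read 'c': p2 → p1
  read 'c': p1 → p0
p0 -> p2 -> p2 -> p1 -> p0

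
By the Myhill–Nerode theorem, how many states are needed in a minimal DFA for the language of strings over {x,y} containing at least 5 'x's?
By Myhill–Nerode, count the distinguishable equivalence classes: 6 classes — having seen 0, 1, …, 4, or ≥5 copies of 'x'; any two classes i < j (j ≤ 5) are distinguished by the string x^(5−j), which takes class j to 5 copies (accepted) but leaves class i below 5 (rejected).
6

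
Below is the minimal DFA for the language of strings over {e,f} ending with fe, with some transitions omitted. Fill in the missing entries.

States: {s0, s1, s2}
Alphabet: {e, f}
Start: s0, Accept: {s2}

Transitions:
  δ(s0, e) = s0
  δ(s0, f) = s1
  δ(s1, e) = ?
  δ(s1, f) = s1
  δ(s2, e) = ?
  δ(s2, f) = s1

From the language and accept set, identify what each state tracks — s0: no suffix match; s1: one trailing f; s2: suffix is fe.
Each missing δ(q, a) is the state matching the new tracked value after reading a.
δ(s1, e) = s2; δ(s2, e) = s0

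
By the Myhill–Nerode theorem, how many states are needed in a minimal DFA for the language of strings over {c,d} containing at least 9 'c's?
By Myhill–Nerode, count the distinguishable equivalence classes: 10 classes — having seen 0, 1, …, 8, or ≥9 copies of 'c'; any two classes i < j (j ≤ 9) are distinguished by the string c^(9−j), which takes class j to 9 copies (accepted) but leaves class i below 9 (rejected).
10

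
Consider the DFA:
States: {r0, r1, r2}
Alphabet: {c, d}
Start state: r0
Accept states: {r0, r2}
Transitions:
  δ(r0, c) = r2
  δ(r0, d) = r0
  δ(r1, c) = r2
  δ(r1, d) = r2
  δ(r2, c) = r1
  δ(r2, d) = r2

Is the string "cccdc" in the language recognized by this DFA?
Processing string "cccdc":
  r0 --c--> r2
  r2 --c--> r1
  r1 --c--> r2
  r2 --d--> r2
  r2 --c--> r1
Final state: r1
Accept states: {r0, r2}
No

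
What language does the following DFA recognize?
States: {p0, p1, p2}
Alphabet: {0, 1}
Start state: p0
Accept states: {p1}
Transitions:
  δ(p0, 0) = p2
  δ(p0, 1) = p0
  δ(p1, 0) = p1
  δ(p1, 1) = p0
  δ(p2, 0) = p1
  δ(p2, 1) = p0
Testing a few strings:
  '1100' → accept
  '000' → accept
  '11' → reject
  '0010' → reject
State roles: p0=last symbol not 0; p1=two trailing 0's; p2=one trailing 0
All binary strings ending with 00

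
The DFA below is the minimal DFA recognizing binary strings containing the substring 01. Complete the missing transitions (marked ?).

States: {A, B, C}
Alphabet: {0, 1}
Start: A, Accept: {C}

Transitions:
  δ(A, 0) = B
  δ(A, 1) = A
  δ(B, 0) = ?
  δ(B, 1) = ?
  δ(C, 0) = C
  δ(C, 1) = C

From the language and accept set, identify what each state tracks — A: no 0 seen yet; B: seen a 0, waiting for 1; C: substring 01 seen.
Each missing δ(q, a) is the state matching the new tracked value after reading a.
δ(B, 0) = B; δ(B, 1) = C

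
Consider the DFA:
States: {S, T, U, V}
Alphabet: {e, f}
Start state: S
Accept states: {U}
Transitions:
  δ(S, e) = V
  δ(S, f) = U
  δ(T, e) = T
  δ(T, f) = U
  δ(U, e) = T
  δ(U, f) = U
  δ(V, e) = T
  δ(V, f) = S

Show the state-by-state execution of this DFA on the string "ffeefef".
read 'f': S → U
  read 'f': U → U
  read 'e': U → T
  read 'e': T → T
  read 'f': T → U
  read 'e': U → T
  read 'f': T → U
S -> U -> U -> T -> T -> U -> T -> U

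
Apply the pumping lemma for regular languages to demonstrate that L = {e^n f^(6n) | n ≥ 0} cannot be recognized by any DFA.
Assume L is regular with pumping length p. Idea: pumping the e-block breaks the 1:6 ratio.
Choose s = e^p f^(6p) (length 7p ≥ p). By the pumping lemma, s = xyz with |xy| ≤ p, |y| > 0, so y = e^k with k ≥ 1. Then xy²z = e^(p+k) f^(6p). For this to be in L we would need 6p = 6(p+k), i.e. 6k = 0, contradicting k ≥ 1. So xy²z ∉ L.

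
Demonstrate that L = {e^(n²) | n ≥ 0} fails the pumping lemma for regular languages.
Assume L is regular with pumping length p. Idea: pumping adds a fixed amount, but gaps between consecutive squares grow.
Choose s = e^(p²) (length p² ≥ p). By the pumping lemma, s = xyz with |xy| ≤ p, |y| > 0, so |y| = k with 1 ≤ k ≤ p. Then |xy²z| = p²+k. Since p² < p²+k ≤ p²+p < (p+1)², the length p²+k lies strictly between consecutive squares, so it is not a perfect square and xy²z ∉ L.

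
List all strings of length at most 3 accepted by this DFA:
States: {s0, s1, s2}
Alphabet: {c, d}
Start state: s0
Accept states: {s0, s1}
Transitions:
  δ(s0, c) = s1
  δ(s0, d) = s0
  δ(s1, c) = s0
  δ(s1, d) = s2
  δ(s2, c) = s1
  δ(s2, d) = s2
ε, c, d, cc, dc, dd, ccc, ccd, cdc, dcc, ddc, ddd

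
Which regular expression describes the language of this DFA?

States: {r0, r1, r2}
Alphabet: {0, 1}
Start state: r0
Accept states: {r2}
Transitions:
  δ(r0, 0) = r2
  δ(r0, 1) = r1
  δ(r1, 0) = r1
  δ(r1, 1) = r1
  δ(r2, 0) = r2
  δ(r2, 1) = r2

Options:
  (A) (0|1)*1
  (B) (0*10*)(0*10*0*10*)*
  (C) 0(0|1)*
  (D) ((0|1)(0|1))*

Check each option against the DFA on short strings; one disagreement eliminates an option:
  (A) (0|1)*1: on '0' the DFA goes r0 → r2 and accepts (r2 ∈ Accept), but the regex does not match it → eliminate
  (B) (0*10*)(0*10*0*10*)*: on '0' the DFA goes r0 → r2 and accepts (r2 ∈ Accept), but the regex does not match it → eliminate
  (C) 0(0|1)*: agrees with the DFA on every string of length ≤ 6
  (D) ((0|1)(0|1))*: on ε the DFA stays in r0 and rejects (r0 ∉ Accept), but the regex matches it → eliminate
Only (C) is consistent with the DFA.
(C) 0(0|1)*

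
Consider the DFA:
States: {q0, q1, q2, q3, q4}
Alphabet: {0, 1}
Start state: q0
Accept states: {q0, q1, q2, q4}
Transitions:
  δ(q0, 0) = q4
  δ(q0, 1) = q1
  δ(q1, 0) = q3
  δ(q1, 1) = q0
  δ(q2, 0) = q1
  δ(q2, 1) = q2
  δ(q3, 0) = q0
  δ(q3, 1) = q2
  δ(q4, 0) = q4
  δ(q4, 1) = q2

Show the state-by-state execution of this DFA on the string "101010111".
read '1': q0 → q1
  read '0': q1 → q3
  read '1': q3 → q2
  read '0': q2 → q1
  read '1': q1 → q0
  read '0': q0 → q4
  read '1': q4 → q2
  read '1': q2 → q2
  read '1': q2 → q2
q0 -> q1 -> q3 -> q2 -> q1 -> q0 -> q4 -> q2 -> q2 -> q2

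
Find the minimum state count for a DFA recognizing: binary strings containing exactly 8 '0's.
By Myhill–Nerode, count the distinguishable equivalence classes: 10 classes — having seen 0, 1, …, 8, or >8 copies of '0'; the count-8 class is the only accepting one and >8 is dead.
10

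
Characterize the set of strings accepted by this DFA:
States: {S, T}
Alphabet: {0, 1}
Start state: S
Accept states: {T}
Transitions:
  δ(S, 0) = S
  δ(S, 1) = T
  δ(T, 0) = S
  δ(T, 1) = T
Testing a few strings:
  '0' → reject
  '00' → reject
  '010' → reject
  '011' → accept
State roles: S=last symbol not 1; T=last symbol is 1
All binary strings ending with 1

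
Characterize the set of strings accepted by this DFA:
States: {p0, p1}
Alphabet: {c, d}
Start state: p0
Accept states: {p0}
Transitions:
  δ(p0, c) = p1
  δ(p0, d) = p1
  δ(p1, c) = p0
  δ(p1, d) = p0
Testing a few strings:
  'ddd' → reject
  'd' → reject
  'c' → reject
  'cd' → accept
State roles: p0=even length so far; p1=odd length so far
All strings over {c,d} of even length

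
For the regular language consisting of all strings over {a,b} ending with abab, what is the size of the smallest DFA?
By Myhill–Nerode, count the distinguishable equivalence classes: 5 classes — one per longest suffix of the input that is a prefix of 'abab' (lengths 0 through 4); only the length-4 class is accepting.
5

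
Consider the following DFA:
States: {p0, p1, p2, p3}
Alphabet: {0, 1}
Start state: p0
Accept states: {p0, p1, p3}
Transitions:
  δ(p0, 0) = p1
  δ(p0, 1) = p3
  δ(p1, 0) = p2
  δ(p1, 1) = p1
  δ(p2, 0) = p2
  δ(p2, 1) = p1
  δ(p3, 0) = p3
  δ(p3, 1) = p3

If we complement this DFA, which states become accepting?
Complement accept states = All states \ Original accept states
= {p0, p1, p2, p3} \ {p0, p1, p3}
{p2}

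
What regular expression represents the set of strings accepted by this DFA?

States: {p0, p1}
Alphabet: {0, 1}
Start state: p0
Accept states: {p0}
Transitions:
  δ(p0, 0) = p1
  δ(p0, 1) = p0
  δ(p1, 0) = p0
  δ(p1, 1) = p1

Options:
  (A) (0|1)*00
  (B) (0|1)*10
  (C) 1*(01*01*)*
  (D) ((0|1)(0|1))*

Check each option against the DFA on short strings; one disagreement eliminates an option:
  (A) (0|1)*00: on ε the DFA stays in p0 and accepts (p0 ∈ Accept), but the regex does not match it → eliminate
  (B) (0|1)*10: on ε the DFA stays in p0 and accepts (p0 ∈ Accept), but the regex does not match it → eliminate
  (C) 1*(01*01*)*: agrees with the DFA on every string of length ≤ 6
  (D) ((0|1)(0|1))*: on '1' the DFA goes p0 → p0 and accepts (p0 ∈ Accept), but the regex does not match it → eliminate
Only (C) is consistent with the DFA.
(C) 1*(01*01*)*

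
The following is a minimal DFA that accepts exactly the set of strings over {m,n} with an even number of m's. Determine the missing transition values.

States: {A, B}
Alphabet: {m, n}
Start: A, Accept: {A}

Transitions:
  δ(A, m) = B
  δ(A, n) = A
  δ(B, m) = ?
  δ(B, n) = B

From the language and accept set, identify what each state tracks — A: even number of m's so far; B: odd number of m's so far.
Each missing δ(q, a) is the state matching the new tracked value after reading a.
δ(B, m) = A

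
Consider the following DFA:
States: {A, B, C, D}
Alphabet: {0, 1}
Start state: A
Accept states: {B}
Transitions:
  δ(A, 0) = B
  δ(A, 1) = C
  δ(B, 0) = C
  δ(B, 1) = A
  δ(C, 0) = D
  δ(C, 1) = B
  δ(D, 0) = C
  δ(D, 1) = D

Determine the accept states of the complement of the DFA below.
Complement accept states = All states \ Original accept states
= {A, B, C, D} \ {B}
{A, C, D}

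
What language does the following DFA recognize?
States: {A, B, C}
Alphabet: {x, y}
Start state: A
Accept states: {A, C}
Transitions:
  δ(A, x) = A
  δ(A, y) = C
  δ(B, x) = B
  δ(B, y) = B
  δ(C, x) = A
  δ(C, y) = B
Testing a few strings:
  'yyyx' → reject
  'xyyx' → reject
  'xx' → accept
  'xxxy' → accept
State roles: A=last symbol not y (ok); B=saw yy (dead); C=last symbol y (ok)
All strings over {x,y} with no two consecutive y's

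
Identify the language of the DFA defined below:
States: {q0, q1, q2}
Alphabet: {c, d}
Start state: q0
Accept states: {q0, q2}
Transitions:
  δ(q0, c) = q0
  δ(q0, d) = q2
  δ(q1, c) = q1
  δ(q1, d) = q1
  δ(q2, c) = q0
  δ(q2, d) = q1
Testing a few strings:
  'dc' → accept
  'dd' → reject
  'cd' → accept
  'd' → accept
State roles: q0=last symbol not d (ok); q1=saw dd (dead); q2=last symbol d (ok)
All strings over {c,d} with no two consecutive d's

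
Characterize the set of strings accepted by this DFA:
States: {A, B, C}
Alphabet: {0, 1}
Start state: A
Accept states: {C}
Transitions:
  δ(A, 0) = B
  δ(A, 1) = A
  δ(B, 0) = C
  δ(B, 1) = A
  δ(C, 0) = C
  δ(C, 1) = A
Testing a few strings:
  '0110' → reject
  '001' → reject
  '0010' → reject
  '10' → reject
State roles: A=last symbol not 0; B=one trailing 0; C=two trailing 0's
All binary strings ending with 00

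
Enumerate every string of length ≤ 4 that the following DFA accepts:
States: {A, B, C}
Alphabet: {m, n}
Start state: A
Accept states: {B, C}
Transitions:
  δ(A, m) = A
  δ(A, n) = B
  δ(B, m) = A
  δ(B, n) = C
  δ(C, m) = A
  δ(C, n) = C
n, mn, nn, mmn, mnn, nmn, nnn, mmmn, mmnn, mnmn, mnnn, nmmn, nmnn, nnmn, nnnn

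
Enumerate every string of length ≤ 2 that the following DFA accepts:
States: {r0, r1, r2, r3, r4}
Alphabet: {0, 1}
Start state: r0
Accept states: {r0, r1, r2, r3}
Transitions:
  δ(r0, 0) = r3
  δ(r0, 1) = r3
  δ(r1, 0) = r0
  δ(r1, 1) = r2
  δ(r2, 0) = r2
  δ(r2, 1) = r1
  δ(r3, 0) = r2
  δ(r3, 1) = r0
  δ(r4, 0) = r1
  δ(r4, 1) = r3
ε, 0, 1, 00, 01, 10, 11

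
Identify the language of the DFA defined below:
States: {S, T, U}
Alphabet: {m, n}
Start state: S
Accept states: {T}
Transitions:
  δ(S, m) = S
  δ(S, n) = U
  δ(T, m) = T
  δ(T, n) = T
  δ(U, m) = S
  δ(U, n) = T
Testing a few strings:
  'nmmm' → reject
  'nmm' → reject
  'm' → reject
  'mm' → reject
State roles: S=no progress toward nn; T=substring nn seen; U=one trailing n
All strings over {m,n} containing the substring nn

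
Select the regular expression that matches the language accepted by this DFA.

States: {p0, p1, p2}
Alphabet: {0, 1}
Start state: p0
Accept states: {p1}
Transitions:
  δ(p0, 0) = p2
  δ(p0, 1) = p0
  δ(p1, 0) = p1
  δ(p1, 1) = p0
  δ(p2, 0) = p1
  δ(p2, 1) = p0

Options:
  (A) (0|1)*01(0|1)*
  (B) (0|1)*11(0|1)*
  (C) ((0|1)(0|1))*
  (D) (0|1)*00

Check each option against the DFA on short strings; one disagreement eliminates an option:
  (A) (0|1)*01(0|1)*: on '00' the DFA goes p0 → p2 → p1 and accepts (p1 ∈ Accept), but the regex does not match it → eliminate
  (B) (0|1)*11(0|1)*: on '00' the DFA goes p0 → p2 → p1 and accepts (p1 ∈ Accept), but the regex does not match it → eliminate
  (C) ((0|1)(0|1))*: on ε the DFA stays in p0 and rejects (p0 ∉ Accept), but the regex matches it → eliminate
  (D) (0|1)*00: agrees with the DFA on every string of length ≤ 6
Only (D) is consistent with the DFA.
(D) (0|1)*00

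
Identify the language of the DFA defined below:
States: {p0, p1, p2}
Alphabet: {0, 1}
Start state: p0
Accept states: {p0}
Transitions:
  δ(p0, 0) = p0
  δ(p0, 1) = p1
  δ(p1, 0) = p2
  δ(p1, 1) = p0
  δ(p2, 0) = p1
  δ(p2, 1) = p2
Testing a few strings:
  '10' → reject
  '010' → reject
  '1010' → reject
  '1101' → reject
State roles: p0=value ≡ 0 (mod 3); p1=value ≡ 1 (mod 3); p2=value ≡ 2 (mod 3)
All binary strings representing a multiple of 3 (read in base 2; leading zeros allowed and ε counts as 0)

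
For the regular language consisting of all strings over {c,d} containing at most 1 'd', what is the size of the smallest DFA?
By Myhill–Nerode, count the distinguishable equivalence classes: 3 classes — having seen 0, 1, or >1 copies of 'd'; counts 0 through 1 are accepting and >1 is dead.
3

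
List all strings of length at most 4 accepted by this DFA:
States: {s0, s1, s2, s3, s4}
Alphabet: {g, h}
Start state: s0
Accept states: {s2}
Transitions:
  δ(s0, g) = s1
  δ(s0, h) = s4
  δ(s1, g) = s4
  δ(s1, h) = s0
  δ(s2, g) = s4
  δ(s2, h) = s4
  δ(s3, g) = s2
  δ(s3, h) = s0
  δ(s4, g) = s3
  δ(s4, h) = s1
hgg, gggg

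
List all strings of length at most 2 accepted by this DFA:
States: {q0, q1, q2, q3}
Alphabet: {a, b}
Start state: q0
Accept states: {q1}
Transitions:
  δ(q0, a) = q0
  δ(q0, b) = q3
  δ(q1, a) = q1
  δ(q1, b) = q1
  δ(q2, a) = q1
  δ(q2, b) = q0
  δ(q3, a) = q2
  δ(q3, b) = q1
bb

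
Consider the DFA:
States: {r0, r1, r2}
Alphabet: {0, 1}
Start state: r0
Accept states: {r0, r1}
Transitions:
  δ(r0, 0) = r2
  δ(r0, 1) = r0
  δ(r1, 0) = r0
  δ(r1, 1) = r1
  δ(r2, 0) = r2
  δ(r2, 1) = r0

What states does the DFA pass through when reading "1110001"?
read '1': r0 → r0
  read '1': r0 → r0
  read '1': r0 → r0
  read '0': r0 → r2
  read '0': r2 → r2
  read '0': r2 → r2
  read '1': r2 → r0
r0 -> r0 -> r0 -> r0 -> r2 -> r2 -> r2 -> r0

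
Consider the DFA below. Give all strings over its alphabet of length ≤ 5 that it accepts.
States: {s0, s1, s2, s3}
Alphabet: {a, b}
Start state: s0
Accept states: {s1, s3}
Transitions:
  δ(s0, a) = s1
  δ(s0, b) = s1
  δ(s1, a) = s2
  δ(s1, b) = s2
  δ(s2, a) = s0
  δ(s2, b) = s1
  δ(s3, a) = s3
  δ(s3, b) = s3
a, b, aab, abb, bab, bbb, aaaa, aaab, abaa, abab, baaa, baab, bbaa, bbab, aabab, aabbb, abbab, abbbb, babab, babbb, bbbab, bbbbb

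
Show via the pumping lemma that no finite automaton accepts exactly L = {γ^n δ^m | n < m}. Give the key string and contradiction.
Assume L is regular with pumping length p. Idea: pumping up the γ-block makes the γ-count reach the δ-count.
Choose s = γ^p δ^(p+1) ∈ L. By the pumping lemma, s = xyz with |xy| ≤ p, |y| > 0, so y = γ^k with k ≥ 1. Then xy²z = γ^(p+k) δ^(p+1). Since p+k ≥ p+1, the number of γ's is no longer strictly less than the number of δ's, so xy²z ∉ L.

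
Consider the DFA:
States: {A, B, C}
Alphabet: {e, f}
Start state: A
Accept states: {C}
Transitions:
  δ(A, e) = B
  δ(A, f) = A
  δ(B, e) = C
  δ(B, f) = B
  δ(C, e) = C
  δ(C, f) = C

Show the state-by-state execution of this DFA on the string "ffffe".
read 'f': A → A
  read 'f': A → A
  read 'f': A → A
  read 'f': A → A
  read 'e': A → B
A -> A -> A -> A -> A -> B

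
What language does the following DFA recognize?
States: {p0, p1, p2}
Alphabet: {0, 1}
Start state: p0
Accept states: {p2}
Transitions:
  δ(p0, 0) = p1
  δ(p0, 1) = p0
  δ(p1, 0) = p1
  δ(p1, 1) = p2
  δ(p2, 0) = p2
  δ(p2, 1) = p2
Testing a few strings:
  '0' → reject
  '1110' → reject
  '001' → accept
  '0111' → accept
State roles: p0=no 0 seen yet; p1=seen a 0, waiting for 1; p2=substring 01 seen
All binary strings containing the substring 01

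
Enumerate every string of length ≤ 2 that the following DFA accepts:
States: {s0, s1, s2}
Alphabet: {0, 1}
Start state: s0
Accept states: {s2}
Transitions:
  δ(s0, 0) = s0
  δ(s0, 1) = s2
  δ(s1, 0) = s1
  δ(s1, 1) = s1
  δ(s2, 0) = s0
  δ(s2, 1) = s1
1, 01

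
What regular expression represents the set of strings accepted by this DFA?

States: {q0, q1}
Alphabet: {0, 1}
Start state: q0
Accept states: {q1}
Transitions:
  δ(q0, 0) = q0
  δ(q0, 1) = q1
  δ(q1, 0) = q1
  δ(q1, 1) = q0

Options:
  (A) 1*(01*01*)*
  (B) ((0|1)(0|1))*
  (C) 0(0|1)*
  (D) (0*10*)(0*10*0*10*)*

Check each option against the DFA on short strings; one disagreement eliminates an option:
  (A) 1*(01*01*)*: on ε the DFA stays in q0 and rejects (q0 ∉ Accept), but the regex matches it → eliminate
  (B) ((0|1)(0|1))*: on ε the DFA stays in q0 and rejects (q0 ∉ Accept), but the regex matches it → eliminate
  (C) 0(0|1)*: on '0' the DFA goes q0 → q0 and rejects (q0 ∉ Accept), but the regex matches it → eliminate
  (D) (0*10*)(0*10*0*10*)*: agrees with the DFA on every string of length ≤ 6
Only (D) is consistent with the DFA.
(D) (0*10*)(0*10*0*10*)*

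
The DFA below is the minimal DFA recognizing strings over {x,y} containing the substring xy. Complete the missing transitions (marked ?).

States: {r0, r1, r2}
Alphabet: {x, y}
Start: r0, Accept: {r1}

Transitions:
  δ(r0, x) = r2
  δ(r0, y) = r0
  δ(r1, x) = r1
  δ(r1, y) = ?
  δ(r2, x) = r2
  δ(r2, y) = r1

From the language and accept set, identify what each state tracks — r0: no x seen yet; r1: substring xy seen; r2: seen a x, waiting for y.
Each missing δ(q, a) is the state matching the new tracked value after reading a.
δ(r1, y) = r1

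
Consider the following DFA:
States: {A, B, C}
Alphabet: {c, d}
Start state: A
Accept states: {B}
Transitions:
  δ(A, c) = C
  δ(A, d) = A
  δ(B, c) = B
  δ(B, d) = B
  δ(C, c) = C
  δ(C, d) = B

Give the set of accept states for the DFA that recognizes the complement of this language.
Complement accept states = All states \ Original accept states
= {A, B, C} \ {B}
{A, C}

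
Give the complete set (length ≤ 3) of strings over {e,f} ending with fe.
fe, efe, ffe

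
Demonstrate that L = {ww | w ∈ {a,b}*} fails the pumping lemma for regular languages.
Assume L is regular with pumping length p. Idea: pumping the leading a-block breaks the equality of the two halves.
Choose s = a^p b a^p b ∈ L (with w = a^p b). |s| = 2p+2 ≥ p. By the pumping lemma, s = xyz with |xy| ≤ p, |y| > 0, so y = a^k with k ≥ 1, in the first a-block. Then xy²z = a^(p+k) b a^p b, of length 2p+2+k. If k is odd this length is odd, so it cannot be of the form ww. If k is even, each half has length p+1+k/2 ≤ p+k, so the first half lies entirely inside the leading a-block and contains no b, while the second half ends in b; the halves differ. Either way xy²z ∉ L.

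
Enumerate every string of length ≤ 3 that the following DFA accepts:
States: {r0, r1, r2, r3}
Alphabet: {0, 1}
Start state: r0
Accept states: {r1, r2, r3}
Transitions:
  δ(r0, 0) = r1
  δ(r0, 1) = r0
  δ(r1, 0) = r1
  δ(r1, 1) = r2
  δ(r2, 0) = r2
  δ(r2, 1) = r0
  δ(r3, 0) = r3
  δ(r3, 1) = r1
0, 00, 01, 10, 000, 001, 010, 100, 101, 110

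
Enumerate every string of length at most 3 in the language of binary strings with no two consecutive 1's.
ε, 0, 1, 00, 01, 10, 000, 001, 010, 100, 101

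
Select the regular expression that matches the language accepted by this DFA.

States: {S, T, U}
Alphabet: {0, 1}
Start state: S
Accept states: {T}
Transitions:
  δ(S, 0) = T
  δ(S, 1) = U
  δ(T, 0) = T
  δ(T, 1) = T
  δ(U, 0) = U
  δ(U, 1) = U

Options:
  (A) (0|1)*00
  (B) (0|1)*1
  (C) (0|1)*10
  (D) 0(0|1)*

Check each option against the DFA on short strings; one disagreement eliminates an option:
  (A) (0|1)*00: on '0' the DFA goes S → T and accepts (T ∈ Accept), but the regex does not match it → eliminate
  (B) (0|1)*1: on '0' the DFA goes S → T and accepts (T ∈ Accept), but the regex does not match it → eliminate
  (C) (0|1)*10: on '0' the DFA goes S → T and accepts (T ∈ Accept), but the regex does not match it → eliminate
  (D) 0(0|1)*: agrees with the DFA on every string of length ≤ 6
Only (D) is consistent with the DFA.
(D) 0(0|1)*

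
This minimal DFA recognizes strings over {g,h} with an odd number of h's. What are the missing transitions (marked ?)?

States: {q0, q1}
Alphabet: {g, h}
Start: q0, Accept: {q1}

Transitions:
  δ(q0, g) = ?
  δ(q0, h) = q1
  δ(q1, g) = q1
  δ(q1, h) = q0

From the language and accept set, identify what each state tracks — q0: even number of h's so far; q1: odd number of h's so far.
Each missing δ(q, a) is the state matching the new tracked value after reading a.
δ(q0, g) = q0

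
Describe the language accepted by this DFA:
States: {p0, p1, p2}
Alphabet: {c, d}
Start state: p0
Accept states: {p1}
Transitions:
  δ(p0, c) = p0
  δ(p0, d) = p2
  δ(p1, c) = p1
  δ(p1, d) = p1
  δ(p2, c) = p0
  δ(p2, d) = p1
Testing a few strings:
  'dddc' → accept
  'd' → reject
  'dc' → reject
  'cd' → reject
State roles: p0=no progress toward dd; p1=substring dd seen; p2=one trailing d
All strings over {c,d} containing the substring dd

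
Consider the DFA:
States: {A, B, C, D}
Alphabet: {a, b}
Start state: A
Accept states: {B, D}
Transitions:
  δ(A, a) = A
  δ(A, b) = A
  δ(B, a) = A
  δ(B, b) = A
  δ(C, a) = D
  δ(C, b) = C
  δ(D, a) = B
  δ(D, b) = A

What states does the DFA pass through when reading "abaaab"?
read 'a': A → A
  read 'b': A → A
  read 'a': A → A
  read 'a': A → A
  read 'a': A → A
  read 'b': A → A
A -> A -> A -> A -> A -> A -> A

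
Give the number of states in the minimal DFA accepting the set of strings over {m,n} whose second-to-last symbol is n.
By Myhill–Nerode, count the distinguishable equivalence classes: 2^2 = 4 classes — the DFA must remember the last 2 symbols read; every pair of distinct length-2 suffixes is distinguishable by some continuation.
4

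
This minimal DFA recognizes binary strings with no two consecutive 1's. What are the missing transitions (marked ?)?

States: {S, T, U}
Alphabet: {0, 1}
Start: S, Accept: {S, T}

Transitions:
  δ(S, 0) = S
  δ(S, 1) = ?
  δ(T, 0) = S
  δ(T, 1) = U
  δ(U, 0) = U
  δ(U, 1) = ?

From the language and accept set, identify what each state tracks — S: last symbol not 1 (ok); T: last symbol 1 (ok); U: saw 11 (dead).
Each missing δ(q, a) is the state matching the new tracked value after reading a.
δ(S, 1) = T; δ(U, 1) = U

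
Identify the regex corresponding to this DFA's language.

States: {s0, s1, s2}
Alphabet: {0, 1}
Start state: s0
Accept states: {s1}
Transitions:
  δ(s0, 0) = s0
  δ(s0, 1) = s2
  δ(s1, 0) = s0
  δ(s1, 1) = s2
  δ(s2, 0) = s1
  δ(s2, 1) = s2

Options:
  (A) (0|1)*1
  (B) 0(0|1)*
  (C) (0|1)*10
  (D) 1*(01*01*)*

Check each option against the DFA on short strings; one disagreement eliminates an option:
  (A) (0|1)*1: on '1' the DFA goes s0 → s2 and rejects (s2 ∉ Accept), but the regex matches it → eliminate
  (B) 0(0|1)*: on '0' the DFA goes s0 → s0 and rejects (s0 ∉ Accept), but the regex matches it → eliminate
  (C) (0|1)*10: agrees with the DFA on every string of length ≤ 6
  (D) 1*(01*01*)*: on ε the DFA stays in s0 and rejects (s0 ∉ Accept), but the regex matches it → eliminate
Only (C) is consistent with the DFA.
(C) (0|1)*10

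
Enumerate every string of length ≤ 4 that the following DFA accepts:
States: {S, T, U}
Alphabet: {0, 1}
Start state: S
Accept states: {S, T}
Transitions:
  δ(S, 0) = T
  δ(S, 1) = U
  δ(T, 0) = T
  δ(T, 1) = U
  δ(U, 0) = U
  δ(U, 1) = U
ε, 0, 00, 000, 0000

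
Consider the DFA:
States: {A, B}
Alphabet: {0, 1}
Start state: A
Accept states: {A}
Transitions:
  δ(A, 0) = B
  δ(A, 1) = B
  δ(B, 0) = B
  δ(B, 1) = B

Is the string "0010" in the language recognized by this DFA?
Processing string "0010":
  A --0--> B
  B --0--> B
  B --1--> B
  B --0--> B
Final state: B
Accept states: {A}
No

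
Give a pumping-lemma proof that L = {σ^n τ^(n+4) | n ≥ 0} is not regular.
Assume L is regular with pumping length p. Idea: pumping the σ-block breaks the fixed offset of 4.
Choose s = σ^p τ^(p+4) ∈ L. By the pumping lemma, s = xyz with |xy| ≤ p, |y| > 0, so y = σ^k with k ≥ 1. Then xy²z = σ^(p+k) τ^(p+4). For this to be in L we would need p+4 = (p+k)+4, i.e. k = 0, contradicting k ≥ 1. So xy²z ∉ L.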